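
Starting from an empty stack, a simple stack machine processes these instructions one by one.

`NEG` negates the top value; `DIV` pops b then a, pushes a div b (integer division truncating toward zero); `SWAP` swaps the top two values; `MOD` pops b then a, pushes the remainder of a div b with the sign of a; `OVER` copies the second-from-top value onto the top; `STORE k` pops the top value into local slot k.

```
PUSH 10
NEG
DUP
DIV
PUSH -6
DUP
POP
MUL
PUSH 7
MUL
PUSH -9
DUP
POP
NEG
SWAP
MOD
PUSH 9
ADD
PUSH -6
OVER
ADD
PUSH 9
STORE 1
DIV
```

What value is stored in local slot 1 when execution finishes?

PUSH 10 → 10
NEG     → -10
DUP     → -10 -10
DIV     → 1
PUSH -6 → 1 -6
DUP     → 1 -6 -6
POP     → 1 -6
MUL     → -6
PUSH 7  → -6 7
MUL     → -42
PUSH -9 → -42 -9
DUP     → -42 -9 -9
POP     → -42 -9
NEG     → -42 9
SWAP    → 9 -42
MOD     → 9
PUSH 9  → 9 9
ADD     → 18
PUSH -6 → 18 -6
OVER    → 18 -6 18
ADD     → 18 12
PUSH 9  → 18 12 9
STORE 1 → 18 12
DIV     → 1

9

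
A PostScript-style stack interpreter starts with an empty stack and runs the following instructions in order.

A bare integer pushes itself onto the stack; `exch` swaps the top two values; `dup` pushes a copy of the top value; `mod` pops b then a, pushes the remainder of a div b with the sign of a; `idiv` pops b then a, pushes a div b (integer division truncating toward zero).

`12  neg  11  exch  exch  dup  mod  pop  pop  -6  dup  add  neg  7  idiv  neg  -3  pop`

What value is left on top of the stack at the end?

12   : [12]
neg  : [-12]
11   : [-12, 11]
exch : [11, -12]
exch : [-12, 11]
dup  : [-12, 11, 11]
mod  : [-12, 0]
pop  : [-12]
pop  : []
-6   : [-6]
dup  : [-6, -6]
add  : [-12]
neg  : [12]
7    : [12, 7]
idiv : [1]
neg  : [-1]
-3   : [-1, -3]
pop  : [-1]

-1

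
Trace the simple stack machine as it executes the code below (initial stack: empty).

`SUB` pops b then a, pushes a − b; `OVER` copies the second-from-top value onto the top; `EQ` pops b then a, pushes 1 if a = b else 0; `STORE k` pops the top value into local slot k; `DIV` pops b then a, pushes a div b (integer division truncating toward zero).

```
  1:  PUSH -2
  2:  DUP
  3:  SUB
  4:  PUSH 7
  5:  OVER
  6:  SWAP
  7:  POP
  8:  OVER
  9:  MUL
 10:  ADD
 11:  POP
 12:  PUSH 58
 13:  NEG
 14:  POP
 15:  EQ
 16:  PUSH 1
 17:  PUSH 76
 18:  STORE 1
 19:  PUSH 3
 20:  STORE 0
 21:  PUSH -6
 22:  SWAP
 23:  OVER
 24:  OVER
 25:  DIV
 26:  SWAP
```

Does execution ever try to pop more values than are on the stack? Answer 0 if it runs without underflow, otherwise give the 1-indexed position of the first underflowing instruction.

15

PUSH -2 : [-2]
DUP     : [-2, -2]
SUB     : [0]
PUSH 7  : [0, 7]
OVER    : [0, 7, 0]
SWAP    : [0, 0, 7]
POP     : [0, 0]
OVER    : [0, 0, 0]
MUL     : [0, 0]
ADD     : [0]
POP     : []
PUSH 58 : [58]
NEG     : [-58]
POP     : []
EQ  — needs 2 operands, stack has 0 → underflow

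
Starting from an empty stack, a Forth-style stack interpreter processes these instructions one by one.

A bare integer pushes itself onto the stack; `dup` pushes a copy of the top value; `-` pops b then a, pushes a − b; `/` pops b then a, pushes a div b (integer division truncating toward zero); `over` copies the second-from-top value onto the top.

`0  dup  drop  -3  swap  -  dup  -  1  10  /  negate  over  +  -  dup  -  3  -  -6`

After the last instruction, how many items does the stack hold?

0      -> 0
dup    -> 0 0
drop   -> 0
-3     -> 0 -3
swap   -> -3 0
-      -> -3
dup    -> -3 -3
-      -> 0
1      -> 0 1
10     -> 0 1 10
/      -> 0 0
negate -> 0 0
over   -> 0 0 0
+      -> 0 0
-      -> 0
dup    -> 0 0
-      -> 0
3      -> 0 3
-      -> -3
-6     -> -3 -6

2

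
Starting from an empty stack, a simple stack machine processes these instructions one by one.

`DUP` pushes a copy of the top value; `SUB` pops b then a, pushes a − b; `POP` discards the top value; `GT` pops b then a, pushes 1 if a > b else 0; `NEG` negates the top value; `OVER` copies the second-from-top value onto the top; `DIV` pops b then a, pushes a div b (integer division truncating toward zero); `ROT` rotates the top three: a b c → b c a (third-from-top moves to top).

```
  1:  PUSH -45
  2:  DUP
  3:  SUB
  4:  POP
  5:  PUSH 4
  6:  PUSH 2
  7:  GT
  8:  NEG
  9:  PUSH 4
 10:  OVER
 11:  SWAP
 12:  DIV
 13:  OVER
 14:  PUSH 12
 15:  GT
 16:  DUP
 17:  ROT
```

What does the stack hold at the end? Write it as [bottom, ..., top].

[-1, 0, 0, 0]

PUSH -45 : [-45]
DUP      : [-45, -45]
SUB      : [0]
POP      : []
PUSH 4   : [4]
PUSH 2   : [4, 2]
GT       : [1]
NEG      : [-1]
PUSH 4   : [-1, 4]
OVER     : [-1, 4, -1]
SWAP     : [-1, -1, 4]
DIV      : [-1, 0]
OVER     : [-1, 0, -1]
PUSH 12  : [-1, 0, -1, 12]
GT       : [-1, 0, 0]
DUP      : [-1, 0, 0, 0]
ROT      : [-1, 0, 0, 0]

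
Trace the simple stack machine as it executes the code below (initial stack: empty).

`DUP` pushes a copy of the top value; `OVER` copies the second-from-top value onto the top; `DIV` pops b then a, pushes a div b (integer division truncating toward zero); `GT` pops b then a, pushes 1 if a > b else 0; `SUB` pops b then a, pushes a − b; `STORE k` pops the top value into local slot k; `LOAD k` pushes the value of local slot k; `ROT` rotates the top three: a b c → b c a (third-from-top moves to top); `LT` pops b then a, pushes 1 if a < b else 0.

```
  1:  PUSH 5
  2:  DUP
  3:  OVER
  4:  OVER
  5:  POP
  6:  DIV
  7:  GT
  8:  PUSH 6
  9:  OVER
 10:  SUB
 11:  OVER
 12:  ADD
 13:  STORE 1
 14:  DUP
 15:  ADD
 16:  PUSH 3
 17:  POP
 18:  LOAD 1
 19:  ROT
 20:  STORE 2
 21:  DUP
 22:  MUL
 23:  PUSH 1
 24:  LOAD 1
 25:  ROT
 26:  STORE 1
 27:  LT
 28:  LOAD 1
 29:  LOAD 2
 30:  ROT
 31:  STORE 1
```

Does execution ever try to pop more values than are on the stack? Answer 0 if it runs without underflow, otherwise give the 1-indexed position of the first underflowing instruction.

19

PUSH 5  → [5]
DUP     → [5, 5]
OVER    → [5, 5, 5]
OVER    → [5, 5, 5, 5]
POP     → [5, 5, 5]
DIV     → [5, 1]
GT      → [1]
PUSH 6  → [1, 6]
OVER    → [1, 6, 1]
SUB     → [1, 5]
OVER    → [1, 5, 1]
ADD     → [1, 6]
STORE 1 → [1]
DUP     → [1, 1]
ADD     → [2]
PUSH 3  → [2, 3]
POP     → [2]
LOAD 1  → [2, 6]
ROT  — needs 3 operands, stack has 2 → underflow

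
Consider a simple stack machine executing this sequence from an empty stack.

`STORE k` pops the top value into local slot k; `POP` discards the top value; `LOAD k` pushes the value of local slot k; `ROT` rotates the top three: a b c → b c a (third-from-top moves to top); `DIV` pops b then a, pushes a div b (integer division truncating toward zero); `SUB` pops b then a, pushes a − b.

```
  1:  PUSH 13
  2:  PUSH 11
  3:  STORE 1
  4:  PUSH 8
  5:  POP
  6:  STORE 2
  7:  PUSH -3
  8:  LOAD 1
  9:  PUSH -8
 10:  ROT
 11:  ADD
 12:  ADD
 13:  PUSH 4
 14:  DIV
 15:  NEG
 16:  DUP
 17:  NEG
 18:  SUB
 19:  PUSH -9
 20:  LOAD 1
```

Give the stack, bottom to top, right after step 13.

PUSH 13 -> 13
PUSH 11 -> 13 11
STORE 1 -> 13
PUSH 8  -> 13 8
POP     -> 13
STORE 2 -> (empty)
PUSH -3 -> -3
LOAD 1  -> -3 11
PUSH -8 -> -3 11 -8
ROT     -> 11 -8 -3
ADD     -> 11 -11
ADD     -> 0
PUSH 4  -> 0 4

[0, 4]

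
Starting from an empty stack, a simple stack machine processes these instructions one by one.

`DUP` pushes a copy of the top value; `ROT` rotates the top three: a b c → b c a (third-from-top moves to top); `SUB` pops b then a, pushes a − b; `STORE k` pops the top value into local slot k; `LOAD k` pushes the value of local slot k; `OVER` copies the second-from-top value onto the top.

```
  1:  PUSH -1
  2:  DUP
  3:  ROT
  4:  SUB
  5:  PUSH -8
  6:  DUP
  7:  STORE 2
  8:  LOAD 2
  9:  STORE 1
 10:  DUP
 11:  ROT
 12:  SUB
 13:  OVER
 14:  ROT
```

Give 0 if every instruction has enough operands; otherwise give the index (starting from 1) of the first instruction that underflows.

3

PUSH -1 → [-1]
DUP     → [-1, -1]
ROT  — needs 3 operands, stack has 2 → underflow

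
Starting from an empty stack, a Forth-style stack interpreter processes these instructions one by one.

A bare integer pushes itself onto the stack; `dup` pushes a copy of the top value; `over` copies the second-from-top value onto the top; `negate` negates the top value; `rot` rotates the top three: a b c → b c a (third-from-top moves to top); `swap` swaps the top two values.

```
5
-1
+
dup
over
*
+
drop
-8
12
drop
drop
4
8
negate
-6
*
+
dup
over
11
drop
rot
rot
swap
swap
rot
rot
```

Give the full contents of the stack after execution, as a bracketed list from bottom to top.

5      -> 5
-1     -> 5 -1
+      -> 4
dup    -> 4 4
over   -> 4 4 4
*      -> 4 16
+      -> 20
drop   -> (empty)
-8     -> -8
12     -> -8 12
drop   -> -8
drop   -> (empty)
4      -> 4
8      -> 4 8
negate -> 4 -8
-6     -> 4 -8 -6
*      -> 4 48
+      -> 52
dup    -> 52 52
over   -> 52 52 52
11     -> 52 52 52 11
drop   -> 52 52 52
rot    -> 52 52 52
rot    -> 52 52 52
swap   -> 52 52 52
swap   -> 52 52 52
rot    -> 52 52 52
rot    -> 52 52 52

[52, 52, 52]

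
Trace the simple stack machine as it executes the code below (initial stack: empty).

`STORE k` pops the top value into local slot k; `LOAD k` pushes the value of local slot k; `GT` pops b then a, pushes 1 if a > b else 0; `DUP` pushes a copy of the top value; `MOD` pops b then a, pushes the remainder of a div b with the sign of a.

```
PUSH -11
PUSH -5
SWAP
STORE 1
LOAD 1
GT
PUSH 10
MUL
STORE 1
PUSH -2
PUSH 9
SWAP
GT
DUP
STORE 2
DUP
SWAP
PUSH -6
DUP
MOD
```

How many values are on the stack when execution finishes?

PUSH -11 -> -11
PUSH -5  -> -11 -5
SWAP     -> -5 -11
STORE 1  -> -5
LOAD 1   -> -5 -11
GT       -> 1
PUSH 10  -> 1 10
MUL      -> 10
STORE 1  -> (empty)
PUSH -2  -> -2
PUSH 9   -> -2 9
SWAP     -> 9 -2
GT       -> 1
DUP      -> 1 1
STORE 2  -> 1
DUP      -> 1 1
SWAP     -> 1 1
PUSH -6  -> 1 1 -6
DUP      -> 1 1 -6 -6
MOD      -> 1 1 0

3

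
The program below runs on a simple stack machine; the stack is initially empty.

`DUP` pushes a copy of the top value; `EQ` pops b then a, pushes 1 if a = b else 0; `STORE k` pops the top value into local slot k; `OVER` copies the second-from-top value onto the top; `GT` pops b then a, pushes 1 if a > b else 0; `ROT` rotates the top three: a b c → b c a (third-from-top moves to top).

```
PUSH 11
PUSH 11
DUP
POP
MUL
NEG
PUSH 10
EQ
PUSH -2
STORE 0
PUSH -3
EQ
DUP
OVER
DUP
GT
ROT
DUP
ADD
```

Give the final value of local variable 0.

PUSH 11  11
PUSH 11  11 11
DUP      11 11 11
POP      11 11
MUL      121
NEG      -121
PUSH 10  -121 10
EQ       0
PUSH -2  0 -2
STORE 0  0
PUSH -3  0 -3
EQ       0
DUP      0 0
OVER     0 0 0
DUP      0 0 0 0
GT       0 0 0
ROT      0 0 0
DUP      0 0 0 0
ADD      0 0 0

-2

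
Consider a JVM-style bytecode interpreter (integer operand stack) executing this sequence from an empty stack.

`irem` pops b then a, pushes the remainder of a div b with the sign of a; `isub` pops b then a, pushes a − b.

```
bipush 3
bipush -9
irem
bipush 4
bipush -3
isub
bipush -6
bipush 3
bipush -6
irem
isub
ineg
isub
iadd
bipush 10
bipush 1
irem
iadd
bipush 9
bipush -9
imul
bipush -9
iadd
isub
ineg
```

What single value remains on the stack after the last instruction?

bipush 3  → [3]
bipush -9 → [3, -9]
irem      → [3]
bipush 4  → [3, 4]
bipush -3 → [3, 4, -3]
isub      → [3, 7]
bipush -6 → [3, 7, -6]
bipush 3  → [3, 7, -6, 3]
bipush -6 → [3, 7, -6, 3, -6]
irem      → [3, 7, -6, 3]
isub      → [3, 7, -9]
ineg      → [3, 7, 9]
isub      → [3, -2]
iadd      → [1]
bipush 10 → [1, 10]
bipush 1  → [1, 10, 1]
irem      → [1, 0]
iadd      → [1]
bipush 9  → [1, 9]
bipush -9 → [1, 9, -9]
imul      → [1, -81]
bipush -9 → [1, -81, -9]
iadd      → [1, -90]
isub      → [91]
ineg      → [-91]

-91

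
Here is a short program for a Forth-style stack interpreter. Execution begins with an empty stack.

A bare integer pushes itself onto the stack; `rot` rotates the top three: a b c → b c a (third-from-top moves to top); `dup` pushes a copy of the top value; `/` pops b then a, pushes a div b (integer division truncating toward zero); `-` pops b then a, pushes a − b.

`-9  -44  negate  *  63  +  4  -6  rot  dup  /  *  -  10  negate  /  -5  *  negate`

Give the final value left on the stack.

-9      [-9]
-44     [-9, -44]
negate  [-9, 44]
*       [-396]
63      [-396, 63]
+       [-333]
4       [-333, 4]
-6      [-333, 4, -6]
rot     [4, -6, -333]
dup     [4, -6, -333, -333]
/       [4, -6, 1]
*       [4, -6]
-       [10]
10      [10, 10]
negate  [10, -10]
/       [-1]
-5      [-1, -5]
*       [5]
negate  [-5]

-5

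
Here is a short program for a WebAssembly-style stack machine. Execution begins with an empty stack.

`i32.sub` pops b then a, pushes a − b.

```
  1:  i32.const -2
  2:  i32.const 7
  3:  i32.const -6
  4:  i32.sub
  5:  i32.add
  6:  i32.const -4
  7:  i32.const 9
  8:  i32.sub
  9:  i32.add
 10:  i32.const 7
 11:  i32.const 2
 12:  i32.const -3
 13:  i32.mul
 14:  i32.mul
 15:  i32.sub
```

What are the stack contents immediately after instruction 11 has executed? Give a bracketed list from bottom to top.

i32.const -2 → -2
i32.const 7  → -2 7
i32.const -6 → -2 7 -6
i32.sub      → -2 13
i32.add      → 11
i32.const -4 → 11 -4
i32.const 9  → 11 -4 9
i32.sub      → 11 -13
i32.add      → -2
i32.const 7  → -2 7
i32.const 2  → -2 7 2

[-2, 7, 2]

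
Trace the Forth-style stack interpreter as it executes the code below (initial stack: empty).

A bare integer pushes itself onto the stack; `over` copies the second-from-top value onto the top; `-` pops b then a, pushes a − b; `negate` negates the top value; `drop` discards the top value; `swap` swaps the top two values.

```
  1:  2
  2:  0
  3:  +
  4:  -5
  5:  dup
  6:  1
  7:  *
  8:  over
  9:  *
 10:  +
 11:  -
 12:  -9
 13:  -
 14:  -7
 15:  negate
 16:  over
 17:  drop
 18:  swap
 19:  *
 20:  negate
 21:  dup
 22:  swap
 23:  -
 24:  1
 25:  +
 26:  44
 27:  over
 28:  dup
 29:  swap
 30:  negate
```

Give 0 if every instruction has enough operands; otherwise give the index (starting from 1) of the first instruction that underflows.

2       2
0       2 0
+       2
-5      2 -5
dup     2 -5 -5
1       2 -5 -5 1
*       2 -5 -5
over    2 -5 -5 -5
*       2 -5 25
+       2 20
-       -18
-9      -18 -9
-       -9
-7      -9 -7
negate  -9 7
over    -9 7 -9
drop    -9 7
swap    7 -9
*       -63
negate  63
dup     63 63
swap    63 63
-       0
1       0 1
+       1
44      1 44
over    1 44 1
dup     1 44 1 1
swap    1 44 1 1
negate  1 44 1 -1

0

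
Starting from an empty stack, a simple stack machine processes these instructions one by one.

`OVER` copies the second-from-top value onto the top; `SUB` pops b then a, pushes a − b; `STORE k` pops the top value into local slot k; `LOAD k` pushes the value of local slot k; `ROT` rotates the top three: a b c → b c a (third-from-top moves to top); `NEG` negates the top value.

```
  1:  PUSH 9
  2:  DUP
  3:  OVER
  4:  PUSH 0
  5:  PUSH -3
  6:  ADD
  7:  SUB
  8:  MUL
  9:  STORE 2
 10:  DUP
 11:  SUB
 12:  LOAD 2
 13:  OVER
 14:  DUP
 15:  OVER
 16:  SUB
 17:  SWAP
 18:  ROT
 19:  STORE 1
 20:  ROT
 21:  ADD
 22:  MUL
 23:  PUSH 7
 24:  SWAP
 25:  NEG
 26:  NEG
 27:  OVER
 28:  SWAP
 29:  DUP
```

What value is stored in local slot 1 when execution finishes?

PUSH 9  → 9
DUP     → 9 9
OVER    → 9 9 9
PUSH 0  → 9 9 9 0
PUSH -3 → 9 9 9 0 -3
ADD     → 9 9 9 -3
SUB     → 9 9 12
MUL     → 9 108
STORE 2 → 9
DUP     → 9 9
SUB     → 0
LOAD 2  → 0 108
OVER    → 0 108 0
DUP     → 0 108 0 0
OVER    → 0 108 0 0 0
SUB     → 0 108 0 0
SWAP    → 0 108 0 0
ROT     → 0 0 0 108
STORE 1 → 0 0 0
ROT     → 0 0 0
ADD     → 0 0
MUL     → 0
PUSH 7  → 0 7
SWAP    → 7 0
NEG     → 7 0
NEG     → 7 0
OVER    → 7 0 7
SWAP    → 7 7 0
DUP     → 7 7 0 0

108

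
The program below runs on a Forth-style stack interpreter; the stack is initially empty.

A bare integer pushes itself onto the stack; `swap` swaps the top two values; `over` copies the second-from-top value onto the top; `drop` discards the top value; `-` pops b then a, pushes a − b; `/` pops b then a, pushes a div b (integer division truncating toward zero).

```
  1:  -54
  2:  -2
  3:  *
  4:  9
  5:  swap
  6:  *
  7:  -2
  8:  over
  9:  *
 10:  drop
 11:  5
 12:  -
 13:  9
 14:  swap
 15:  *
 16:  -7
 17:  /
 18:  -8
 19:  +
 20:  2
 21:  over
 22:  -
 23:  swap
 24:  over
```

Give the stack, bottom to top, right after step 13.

-54  -> [-54]
-2   -> [-54, -2]
*    -> [108]
9    -> [108, 9]
swap -> [9, 108]
*    -> [972]
-2   -> [972, -2]
over -> [972, -2, 972]
*    -> [972, -1944]
drop -> [972]
5    -> [972, 5]
-    -> [967]
9    -> [967, 9]

[967, 9]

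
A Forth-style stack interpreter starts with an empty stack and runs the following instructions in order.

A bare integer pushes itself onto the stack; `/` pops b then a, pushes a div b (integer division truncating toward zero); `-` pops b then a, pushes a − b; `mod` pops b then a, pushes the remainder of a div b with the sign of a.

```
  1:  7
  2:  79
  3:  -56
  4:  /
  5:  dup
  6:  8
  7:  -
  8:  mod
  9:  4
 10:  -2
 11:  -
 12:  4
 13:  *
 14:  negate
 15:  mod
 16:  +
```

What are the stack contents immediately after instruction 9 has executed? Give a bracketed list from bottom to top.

7   → 7
79  → 7 79
-56 → 7 79 -56
/   → 7 -1
dup → 7 -1 -1
8   → 7 -1 -1 8
-   → 7 -1 -9
mod → 7 -1
4   → 7 -1 4

[7, -1, 4]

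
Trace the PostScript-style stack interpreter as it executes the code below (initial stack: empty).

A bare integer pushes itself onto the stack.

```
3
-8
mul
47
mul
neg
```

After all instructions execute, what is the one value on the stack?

1128

3   → [3]
-8  → [3, -8]
mul → [-24]
47  → [-24, 47]
mul → [-1128]
neg → [1128]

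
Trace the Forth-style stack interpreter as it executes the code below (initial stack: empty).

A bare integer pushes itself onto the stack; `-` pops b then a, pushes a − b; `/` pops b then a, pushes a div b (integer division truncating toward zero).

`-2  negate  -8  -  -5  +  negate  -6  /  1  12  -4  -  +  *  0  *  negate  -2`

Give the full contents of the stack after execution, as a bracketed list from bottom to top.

-2     : [-2]
negate : [2]
-8     : [2, -8]
-      : [10]
-5     : [10, -5]
+      : [5]
negate : [-5]
-6     : [-5, -6]
/      : [0]
1      : [0, 1]
12     : [0, 1, 12]
-4     : [0, 1, 12, -4]
-      : [0, 1, 16]
+      : [0, 17]
*      : [0]
0      : [0, 0]
*      : [0]
negate : [0]
-2     : [0, -2]

[0, -2]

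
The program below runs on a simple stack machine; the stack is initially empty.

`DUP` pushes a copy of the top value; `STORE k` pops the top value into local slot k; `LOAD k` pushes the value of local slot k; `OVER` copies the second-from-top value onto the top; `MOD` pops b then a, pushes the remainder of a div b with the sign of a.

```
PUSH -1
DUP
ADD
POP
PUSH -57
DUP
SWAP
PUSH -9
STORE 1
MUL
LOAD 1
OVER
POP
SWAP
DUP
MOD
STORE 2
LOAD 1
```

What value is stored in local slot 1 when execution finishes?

-9

PUSH -1  → -1
DUP      → -1 -1
ADD      → -2
POP      → (empty)
PUSH -57 → -57
DUP      → -57 -57
SWAP     → -57 -57
PUSH -9  → -57 -57 -9
STORE 1  → -57 -57
MUL      → 3249
LOAD 1   → 3249 -9
OVER     → 3249 -9 3249
POP      → 3249 -9
SWAP     → -9 3249
DUP      → -9 3249 3249
MOD      → -9 0
STORE 2  → -9
LOAD 1   → -9 -9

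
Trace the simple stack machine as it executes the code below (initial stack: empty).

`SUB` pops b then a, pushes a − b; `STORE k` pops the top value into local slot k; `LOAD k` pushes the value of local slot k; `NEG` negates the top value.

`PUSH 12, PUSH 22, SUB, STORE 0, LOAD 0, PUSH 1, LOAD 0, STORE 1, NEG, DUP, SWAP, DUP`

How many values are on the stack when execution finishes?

4

PUSH 12 : 12
PUSH 22 : 12 22
SUB     : -10
STORE 0 : (empty)
LOAD 0  : -10
PUSH 1  : -10 1
LOAD 0  : -10 1 -10
STORE 1 : -10 1
NEG     : -10 -1
DUP     : -10 -1 -1
SWAP    : -10 -1 -1
DUP     : -10 -1 -1 -1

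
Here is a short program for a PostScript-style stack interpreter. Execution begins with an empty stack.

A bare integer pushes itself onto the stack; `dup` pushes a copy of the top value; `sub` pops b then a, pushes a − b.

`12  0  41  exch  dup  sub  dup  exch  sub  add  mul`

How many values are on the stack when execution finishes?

1

12   -> [12]
0    -> [12, 0]
41   -> [12, 0, 41]
exch -> [12, 41, 0]
dup  -> [12, 41, 0, 0]
sub  -> [12, 41, 0]
dup  -> [12, 41, 0, 0]
exch -> [12, 41, 0, 0]
sub  -> [12, 41, 0]
add  -> [12, 41]
mul  -> [492]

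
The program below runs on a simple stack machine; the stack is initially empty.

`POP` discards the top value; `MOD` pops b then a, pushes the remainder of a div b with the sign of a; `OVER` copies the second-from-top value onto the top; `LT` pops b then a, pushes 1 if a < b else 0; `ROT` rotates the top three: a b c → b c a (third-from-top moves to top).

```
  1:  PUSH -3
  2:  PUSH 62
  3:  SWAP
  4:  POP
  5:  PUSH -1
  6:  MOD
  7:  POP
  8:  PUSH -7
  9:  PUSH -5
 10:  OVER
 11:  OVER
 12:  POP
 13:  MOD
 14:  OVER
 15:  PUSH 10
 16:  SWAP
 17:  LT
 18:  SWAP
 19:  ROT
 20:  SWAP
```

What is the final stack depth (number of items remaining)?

3

PUSH -3 -> [-3]
PUSH 62 -> [-3, 62]
SWAP    -> [62, -3]
POP     -> [62]
PUSH -1 -> [62, -1]
MOD     -> [0]
POP     -> []
PUSH -7 -> [-7]
PUSH -5 -> [-7, -5]
OVER    -> [-7, -5, -7]
OVER    -> [-7, -5, -7, -5]
POP     -> [-7, -5, -7]
MOD     -> [-7, -5]
OVER    -> [-7, -5, -7]
PUSH 10 -> [-7, -5, -7, 10]
SWAP    -> [-7, -5, 10, -7]
LT      -> [-7, -5, 0]
SWAP    -> [-7, 0, -5]
ROT     -> [0, -5, -7]
SWAP    -> [0, -7, -5]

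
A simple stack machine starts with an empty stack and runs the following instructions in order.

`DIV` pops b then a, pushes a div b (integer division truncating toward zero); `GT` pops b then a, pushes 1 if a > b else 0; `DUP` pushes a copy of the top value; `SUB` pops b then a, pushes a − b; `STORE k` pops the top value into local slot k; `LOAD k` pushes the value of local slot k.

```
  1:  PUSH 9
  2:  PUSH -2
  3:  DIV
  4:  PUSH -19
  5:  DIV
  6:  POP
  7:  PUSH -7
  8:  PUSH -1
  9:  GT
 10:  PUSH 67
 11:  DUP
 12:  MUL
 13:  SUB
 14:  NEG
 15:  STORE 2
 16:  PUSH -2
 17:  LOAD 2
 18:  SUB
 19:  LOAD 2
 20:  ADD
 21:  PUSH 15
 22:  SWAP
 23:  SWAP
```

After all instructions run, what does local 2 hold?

PUSH 9   → [9]
PUSH -2  → [9, -2]
DIV      → [-4]
PUSH -19 → [-4, -19]
DIV      → [0]
POP      → []
PUSH -7  → [-7]
PUSH -1  → [-7, -1]
GT       → [0]
PUSH 67  → [0, 67]
DUP      → [0, 67, 67]
MUL      → [0, 4489]
SUB      → [-4489]
NEG      → [4489]
STORE 2  → []
PUSH -2  → [-2]
LOAD 2   → [-2, 4489]
SUB      → [-4491]
LOAD 2   → [-4491, 4489]
ADD      → [-2]
PUSH 15  → [-2, 15]
SWAP     → [15, -2]
SWAP     → [-2, 15]

4489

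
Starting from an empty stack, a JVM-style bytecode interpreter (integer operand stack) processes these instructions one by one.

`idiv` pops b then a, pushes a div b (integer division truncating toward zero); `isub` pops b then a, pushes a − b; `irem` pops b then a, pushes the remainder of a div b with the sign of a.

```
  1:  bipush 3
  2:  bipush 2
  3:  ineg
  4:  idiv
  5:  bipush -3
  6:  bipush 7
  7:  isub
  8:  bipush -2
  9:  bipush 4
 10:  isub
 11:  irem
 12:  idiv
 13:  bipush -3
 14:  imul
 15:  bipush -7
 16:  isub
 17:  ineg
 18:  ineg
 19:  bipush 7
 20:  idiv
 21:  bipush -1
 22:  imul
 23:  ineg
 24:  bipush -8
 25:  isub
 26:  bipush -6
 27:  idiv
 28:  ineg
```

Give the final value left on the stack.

1

bipush 3  -> 3
bipush 2  -> 3 2
ineg      -> 3 -2
idiv      -> -1
bipush -3 -> -1 -3
bipush 7  -> -1 -3 7
isub      -> -1 -10
bipush -2 -> -1 -10 -2
bipush 4  -> -1 -10 -2 4
isub      -> -1 -10 -6
irem      -> -1 -4
idiv      -> 0
bipush -3 -> 0 -3
imul      -> 0
bipush -7 -> 0 -7
isub      -> 7
ineg      -> -7
ineg      -> 7
bipush 7  -> 7 7
idiv      -> 1
bipush -1 -> 1 -1
imul      -> -1
ineg      -> 1
bipush -8 -> 1 -8
isub      -> 9
bipush -6 -> 9 -6
idiv      -> -1
ineg      -> 1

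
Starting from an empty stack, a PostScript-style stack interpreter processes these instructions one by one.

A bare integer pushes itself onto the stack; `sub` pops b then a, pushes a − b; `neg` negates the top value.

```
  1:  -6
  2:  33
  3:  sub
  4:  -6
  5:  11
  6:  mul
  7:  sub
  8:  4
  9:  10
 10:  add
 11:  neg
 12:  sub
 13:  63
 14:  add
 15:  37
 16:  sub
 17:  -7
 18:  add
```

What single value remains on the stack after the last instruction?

60

-6   [-6]
33   [-6, 33]
sub  [-39]
-6   [-39, -6]
11   [-39, -6, 11]
mul  [-39, -66]
sub  [27]
4    [27, 4]
10   [27, 4, 10]
add  [27, 14]
neg  [27, -14]
sub  [41]
63   [41, 63]
add  [104]
37   [104, 37]
sub  [67]
-7   [67, -7]
add  [60]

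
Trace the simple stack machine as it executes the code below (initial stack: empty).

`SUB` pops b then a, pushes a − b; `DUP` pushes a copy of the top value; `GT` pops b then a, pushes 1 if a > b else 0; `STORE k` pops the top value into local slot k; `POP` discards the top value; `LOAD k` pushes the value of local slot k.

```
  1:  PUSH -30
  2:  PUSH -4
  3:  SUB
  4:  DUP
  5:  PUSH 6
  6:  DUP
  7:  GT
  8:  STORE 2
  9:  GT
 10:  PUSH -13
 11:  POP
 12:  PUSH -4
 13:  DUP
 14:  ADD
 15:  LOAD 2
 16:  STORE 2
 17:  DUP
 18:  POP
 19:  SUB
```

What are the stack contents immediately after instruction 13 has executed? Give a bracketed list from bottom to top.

[0, -4, -4]

PUSH -30  [-30]
PUSH -4   [-30, -4]
SUB       [-26]
DUP       [-26, -26]
PUSH 6    [-26, -26, 6]
DUP       [-26, -26, 6, 6]
GT        [-26, -26, 0]
STORE 2   [-26, -26]
GT        [0]
PUSH -13  [0, -13]
POP       [0]
PUSH -4   [0, -4]
DUP       [0, -4, -4]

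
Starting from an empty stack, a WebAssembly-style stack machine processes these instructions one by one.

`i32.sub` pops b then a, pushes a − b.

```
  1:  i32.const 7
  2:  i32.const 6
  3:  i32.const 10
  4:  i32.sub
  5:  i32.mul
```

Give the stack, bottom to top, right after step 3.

[7, 6, 10]

i32.const 7  : 7
i32.const 6  : 7 6
i32.const 10 : 7 6 10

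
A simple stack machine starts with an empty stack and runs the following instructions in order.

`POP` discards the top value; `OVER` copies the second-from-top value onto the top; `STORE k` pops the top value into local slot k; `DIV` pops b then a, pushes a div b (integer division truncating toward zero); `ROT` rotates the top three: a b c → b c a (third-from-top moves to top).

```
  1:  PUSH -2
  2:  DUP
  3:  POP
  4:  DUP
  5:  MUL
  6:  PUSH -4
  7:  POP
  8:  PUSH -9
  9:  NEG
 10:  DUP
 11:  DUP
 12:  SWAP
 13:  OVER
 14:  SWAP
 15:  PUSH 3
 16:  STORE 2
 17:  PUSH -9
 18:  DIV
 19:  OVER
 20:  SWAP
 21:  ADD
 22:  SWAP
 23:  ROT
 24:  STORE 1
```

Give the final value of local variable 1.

9

PUSH -2 -> -2
DUP     -> -2 -2
POP     -> -2
DUP     -> -2 -2
MUL     -> 4
PUSH -4 -> 4 -4
POP     -> 4
PUSH -9 -> 4 -9
NEG     -> 4 9
DUP     -> 4 9 9
DUP     -> 4 9 9 9
SWAP    -> 4 9 9 9
OVER    -> 4 9 9 9 9
SWAP    -> 4 9 9 9 9
PUSH 3  -> 4 9 9 9 9 3
STORE 2 -> 4 9 9 9 9
PUSH -9 -> 4 9 9 9 9 -9
DIV     -> 4 9 9 9 -1
OVER    -> 4 9 9 9 -1 9
SWAP    -> 4 9 9 9 9 -1
ADD     -> 4 9 9 9 8
SWAP    -> 4 9 9 8 9
ROT     -> 4 9 8 9 9
STORE 1 -> 4 9 8 9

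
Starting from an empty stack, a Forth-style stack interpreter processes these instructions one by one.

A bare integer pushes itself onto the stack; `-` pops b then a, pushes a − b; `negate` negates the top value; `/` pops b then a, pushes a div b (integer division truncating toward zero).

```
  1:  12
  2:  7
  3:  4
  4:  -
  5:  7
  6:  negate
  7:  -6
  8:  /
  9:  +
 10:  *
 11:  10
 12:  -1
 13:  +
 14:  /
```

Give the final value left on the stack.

12      [12]
7       [12, 7]
4       [12, 7, 4]
-       [12, 3]
7       [12, 3, 7]
negate  [12, 3, -7]
-6      [12, 3, -7, -6]
/       [12, 3, 1]
+       [12, 4]
*       [48]
10      [48, 10]
-1      [48, 10, -1]
+       [48, 9]
/       [5]

5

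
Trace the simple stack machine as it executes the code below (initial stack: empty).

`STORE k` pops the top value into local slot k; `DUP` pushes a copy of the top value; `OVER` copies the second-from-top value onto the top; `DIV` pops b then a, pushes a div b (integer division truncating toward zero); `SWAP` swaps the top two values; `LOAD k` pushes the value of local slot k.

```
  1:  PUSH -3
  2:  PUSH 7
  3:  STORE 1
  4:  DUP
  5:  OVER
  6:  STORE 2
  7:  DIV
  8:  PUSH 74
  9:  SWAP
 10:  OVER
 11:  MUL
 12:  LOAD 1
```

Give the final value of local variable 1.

PUSH -3 -> -3
PUSH 7  -> -3 7
STORE 1 -> -3
DUP     -> -3 -3
OVER    -> -3 -3 -3
STORE 2 -> -3 -3
DIV     -> 1
PUSH 74 -> 1 74
SWAP    -> 74 1
OVER    -> 74 1 74
MUL     -> 74 74
LOAD 1  -> 74 74 7

7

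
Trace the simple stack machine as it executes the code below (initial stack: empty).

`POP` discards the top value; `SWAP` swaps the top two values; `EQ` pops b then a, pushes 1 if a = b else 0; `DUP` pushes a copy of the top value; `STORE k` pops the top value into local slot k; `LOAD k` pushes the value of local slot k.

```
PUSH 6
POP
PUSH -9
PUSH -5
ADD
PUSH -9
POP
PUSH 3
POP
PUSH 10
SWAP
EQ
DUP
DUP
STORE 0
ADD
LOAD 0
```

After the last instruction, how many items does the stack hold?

2

PUSH 6   6
POP      (empty)
PUSH -9  -9
PUSH -5  -9 -5
ADD      -14
PUSH -9  -14 -9
POP      -14
PUSH 3   -14 3
POP      -14
PUSH 10  -14 10
SWAP     10 -14
EQ       0
DUP      0 0
DUP      0 0 0
STORE 0  0 0
ADD      0
LOAD 0   0 0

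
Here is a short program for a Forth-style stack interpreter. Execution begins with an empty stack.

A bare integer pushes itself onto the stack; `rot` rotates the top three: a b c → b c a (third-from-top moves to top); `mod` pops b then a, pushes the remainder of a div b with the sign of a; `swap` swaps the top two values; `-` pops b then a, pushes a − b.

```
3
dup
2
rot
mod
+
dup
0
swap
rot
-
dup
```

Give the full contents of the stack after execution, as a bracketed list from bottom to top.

3    → 3
dup  → 3 3
2    → 3 3 2
rot  → 3 2 3
mod  → 3 2
+    → 5
dup  → 5 5
0    → 5 5 0
swap → 5 0 5
rot  → 0 5 5
-    → 0 0
dup  → 0 0 0

[0, 0, 0]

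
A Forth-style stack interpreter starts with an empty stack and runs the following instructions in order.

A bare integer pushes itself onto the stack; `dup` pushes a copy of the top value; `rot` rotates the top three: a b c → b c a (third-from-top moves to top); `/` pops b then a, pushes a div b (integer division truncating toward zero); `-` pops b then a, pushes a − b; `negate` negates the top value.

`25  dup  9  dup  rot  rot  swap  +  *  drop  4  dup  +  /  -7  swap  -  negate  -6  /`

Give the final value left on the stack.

-1

25     → 25
dup    → 25 25
9      → 25 25 9
dup    → 25 25 9 9
rot    → 25 9 9 25
rot    → 25 9 25 9
swap   → 25 9 9 25
+      → 25 9 34
*      → 25 306
drop   → 25
4      → 25 4
dup    → 25 4 4
+      → 25 8
/      → 3
-7     → 3 -7
swap   → -7 3
-      → -10
negate → 10
-6     → 10 -6
/      → -1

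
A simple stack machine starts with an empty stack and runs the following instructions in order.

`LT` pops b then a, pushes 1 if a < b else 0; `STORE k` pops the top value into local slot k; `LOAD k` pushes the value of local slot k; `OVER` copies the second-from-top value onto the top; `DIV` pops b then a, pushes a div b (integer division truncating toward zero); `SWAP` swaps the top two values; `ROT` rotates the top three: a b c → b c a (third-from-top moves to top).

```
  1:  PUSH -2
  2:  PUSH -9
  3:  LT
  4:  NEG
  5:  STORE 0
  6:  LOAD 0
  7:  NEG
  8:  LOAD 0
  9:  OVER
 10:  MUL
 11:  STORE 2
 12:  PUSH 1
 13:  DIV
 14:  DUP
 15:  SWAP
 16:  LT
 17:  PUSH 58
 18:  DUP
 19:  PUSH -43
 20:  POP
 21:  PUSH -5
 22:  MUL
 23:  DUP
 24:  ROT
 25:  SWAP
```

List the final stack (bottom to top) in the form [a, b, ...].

[0, -290, 58, -290]

PUSH -2  : -2
PUSH -9  : -2 -9
LT       : 0
NEG      : 0
STORE 0  : (empty)
LOAD 0   : 0
NEG      : 0
LOAD 0   : 0 0
OVER     : 0 0 0
MUL      : 0 0
STORE 2  : 0
PUSH 1   : 0 1
DIV      : 0
DUP      : 0 0
SWAP     : 0 0
LT       : 0
PUSH 58  : 0 58
DUP      : 0 58 58
PUSH -43 : 0 58 58 -43
POP      : 0 58 58
PUSH -5  : 0 58 58 -5
MUL      : 0 58 -290
DUP      : 0 58 -290 -290
ROT      : 0 -290 -290 58
SWAP     : 0 -290 58 -290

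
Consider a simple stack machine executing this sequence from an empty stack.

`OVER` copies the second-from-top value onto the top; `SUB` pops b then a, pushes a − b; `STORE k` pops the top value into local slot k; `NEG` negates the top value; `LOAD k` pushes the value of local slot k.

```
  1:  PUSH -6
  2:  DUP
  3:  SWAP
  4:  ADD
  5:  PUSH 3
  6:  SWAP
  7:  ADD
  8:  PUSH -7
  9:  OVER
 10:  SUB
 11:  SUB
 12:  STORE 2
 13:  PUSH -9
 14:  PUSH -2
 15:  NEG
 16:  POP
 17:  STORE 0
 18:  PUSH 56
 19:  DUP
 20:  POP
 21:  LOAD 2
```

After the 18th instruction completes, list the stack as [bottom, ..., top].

[56]

PUSH -6  -6
DUP      -6 -6
SWAP     -6 -6
ADD      -12
PUSH 3   -12 3
SWAP     3 -12
ADD      -9
PUSH -7  -9 -7
OVER     -9 -7 -9
SUB      -9 2
SUB      -11
STORE 2  (empty)
PUSH -9  -9
PUSH -2  -9 -2
NEG      -9 2
POP      -9
STORE 0  (empty)
PUSH 56  56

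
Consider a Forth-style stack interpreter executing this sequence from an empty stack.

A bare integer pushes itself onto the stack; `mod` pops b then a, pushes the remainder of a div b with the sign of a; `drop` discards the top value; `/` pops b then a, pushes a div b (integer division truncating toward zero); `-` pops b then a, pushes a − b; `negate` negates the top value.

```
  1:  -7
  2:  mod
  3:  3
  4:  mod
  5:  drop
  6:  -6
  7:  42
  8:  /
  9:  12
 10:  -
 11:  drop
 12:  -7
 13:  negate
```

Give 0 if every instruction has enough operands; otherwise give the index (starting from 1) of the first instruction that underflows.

-7 -> -7
mod  — needs 2 operands, stack has 1 → underflow

2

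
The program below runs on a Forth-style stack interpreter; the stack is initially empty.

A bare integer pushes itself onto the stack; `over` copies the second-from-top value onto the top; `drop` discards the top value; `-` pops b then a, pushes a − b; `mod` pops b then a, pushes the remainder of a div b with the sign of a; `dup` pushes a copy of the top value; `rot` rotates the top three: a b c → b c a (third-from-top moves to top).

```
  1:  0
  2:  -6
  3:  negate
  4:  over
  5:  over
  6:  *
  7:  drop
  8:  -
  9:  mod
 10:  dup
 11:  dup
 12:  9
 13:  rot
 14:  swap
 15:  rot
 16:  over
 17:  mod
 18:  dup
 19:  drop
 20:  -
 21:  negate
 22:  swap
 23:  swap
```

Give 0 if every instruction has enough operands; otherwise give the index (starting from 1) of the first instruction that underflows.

9

0      → [0]
-6     → [0, -6]
negate → [0, 6]
over   → [0, 6, 0]
over   → [0, 6, 0, 6]
*      → [0, 6, 0]
drop   → [0, 6]
-      → [-6]
mod  — needs 2 operands, stack has 1 → underflow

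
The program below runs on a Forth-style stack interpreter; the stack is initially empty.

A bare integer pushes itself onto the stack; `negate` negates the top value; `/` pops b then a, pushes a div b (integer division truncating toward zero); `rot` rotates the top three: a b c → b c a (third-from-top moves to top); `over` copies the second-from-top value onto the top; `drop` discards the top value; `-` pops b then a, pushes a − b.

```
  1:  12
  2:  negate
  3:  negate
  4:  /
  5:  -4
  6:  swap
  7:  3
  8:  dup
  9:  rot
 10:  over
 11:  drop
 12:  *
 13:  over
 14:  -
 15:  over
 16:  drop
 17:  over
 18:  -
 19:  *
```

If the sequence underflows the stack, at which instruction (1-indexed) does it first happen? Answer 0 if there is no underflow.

4

12     : 12
negate : -12
negate : 12
/  — needs 2 operands, stack has 1 → underflow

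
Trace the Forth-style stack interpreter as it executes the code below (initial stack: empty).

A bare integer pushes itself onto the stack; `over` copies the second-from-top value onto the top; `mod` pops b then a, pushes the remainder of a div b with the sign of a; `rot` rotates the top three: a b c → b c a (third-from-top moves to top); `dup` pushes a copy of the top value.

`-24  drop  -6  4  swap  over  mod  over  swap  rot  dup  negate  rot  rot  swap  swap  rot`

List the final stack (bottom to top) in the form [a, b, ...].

[4, -2, 4, -4]

-24    -> -24
drop   -> (empty)
-6     -> -6
4      -> -6 4
swap   -> 4 -6
over   -> 4 -6 4
mod    -> 4 -2
over   -> 4 -2 4
swap   -> 4 4 -2
rot    -> 4 -2 4
dup    -> 4 -2 4 4
negate -> 4 -2 4 -4
rot    -> 4 4 -4 -2
rot    -> 4 -4 -2 4
swap   -> 4 -4 4 -2
swap   -> 4 -4 -2 4
rot    -> 4 -2 4 -4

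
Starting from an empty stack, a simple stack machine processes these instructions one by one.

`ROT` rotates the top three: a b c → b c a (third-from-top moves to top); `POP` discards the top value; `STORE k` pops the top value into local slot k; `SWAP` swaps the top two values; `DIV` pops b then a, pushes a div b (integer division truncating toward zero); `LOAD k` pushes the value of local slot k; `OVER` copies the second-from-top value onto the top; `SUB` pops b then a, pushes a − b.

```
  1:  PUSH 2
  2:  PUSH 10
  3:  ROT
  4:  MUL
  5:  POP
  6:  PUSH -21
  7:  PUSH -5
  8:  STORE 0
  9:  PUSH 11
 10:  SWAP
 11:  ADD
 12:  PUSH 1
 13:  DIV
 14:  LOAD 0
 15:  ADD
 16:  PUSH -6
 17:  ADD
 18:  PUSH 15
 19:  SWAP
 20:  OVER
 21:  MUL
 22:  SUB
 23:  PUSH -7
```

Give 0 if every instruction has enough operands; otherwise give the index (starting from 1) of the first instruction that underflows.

3

PUSH 2  : [2]
PUSH 10 : [2, 10]
ROT  — needs 3 operands, stack has 2 → underflow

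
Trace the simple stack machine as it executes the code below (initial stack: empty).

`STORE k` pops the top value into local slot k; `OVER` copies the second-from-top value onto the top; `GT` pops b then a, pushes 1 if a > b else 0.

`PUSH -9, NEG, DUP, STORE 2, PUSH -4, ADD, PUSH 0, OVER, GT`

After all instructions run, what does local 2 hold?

PUSH -9 -> [-9]
NEG     -> [9]
DUP     -> [9, 9]
STORE 2 -> [9]
PUSH -4 -> [9, -4]
ADD     -> [5]
PUSH 0  -> [5, 0]
OVER    -> [5, 0, 5]
GT      -> [5, 0]

9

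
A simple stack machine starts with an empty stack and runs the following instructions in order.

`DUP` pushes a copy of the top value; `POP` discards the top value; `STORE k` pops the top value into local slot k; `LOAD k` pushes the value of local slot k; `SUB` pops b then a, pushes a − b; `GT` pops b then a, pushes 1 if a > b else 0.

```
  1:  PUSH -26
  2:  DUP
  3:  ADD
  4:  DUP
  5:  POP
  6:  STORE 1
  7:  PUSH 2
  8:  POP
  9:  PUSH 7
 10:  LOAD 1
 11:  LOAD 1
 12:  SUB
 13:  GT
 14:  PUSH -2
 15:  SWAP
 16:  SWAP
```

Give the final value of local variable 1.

PUSH -26 : -26
DUP      : -26 -26
ADD      : -52
DUP      : -52 -52
POP      : -52
STORE 1  : (empty)
PUSH 2   : 2
POP      : (empty)
PUSH 7   : 7
LOAD 1   : 7 -52
LOAD 1   : 7 -52 -52
SUB      : 7 0
GT       : 1
PUSH -2  : 1 -2
SWAP     : -2 1
SWAP     : 1 -2

-52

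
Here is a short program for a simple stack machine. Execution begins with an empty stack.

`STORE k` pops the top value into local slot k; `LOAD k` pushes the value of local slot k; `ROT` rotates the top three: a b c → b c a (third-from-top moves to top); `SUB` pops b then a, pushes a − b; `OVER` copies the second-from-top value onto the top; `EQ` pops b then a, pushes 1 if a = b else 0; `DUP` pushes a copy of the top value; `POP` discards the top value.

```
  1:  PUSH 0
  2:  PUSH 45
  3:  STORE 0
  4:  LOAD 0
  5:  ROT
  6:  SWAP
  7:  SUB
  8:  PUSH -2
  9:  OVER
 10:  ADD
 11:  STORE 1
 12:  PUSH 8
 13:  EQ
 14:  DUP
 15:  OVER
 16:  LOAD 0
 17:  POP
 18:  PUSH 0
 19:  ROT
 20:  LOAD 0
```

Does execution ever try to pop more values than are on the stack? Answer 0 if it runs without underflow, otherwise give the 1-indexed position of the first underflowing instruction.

PUSH 0  → [0]
PUSH 45 → [0, 45]
STORE 0 → [0]
LOAD 0  → [0, 45]
ROT  — needs 3 operands, stack has 2 → underflow

5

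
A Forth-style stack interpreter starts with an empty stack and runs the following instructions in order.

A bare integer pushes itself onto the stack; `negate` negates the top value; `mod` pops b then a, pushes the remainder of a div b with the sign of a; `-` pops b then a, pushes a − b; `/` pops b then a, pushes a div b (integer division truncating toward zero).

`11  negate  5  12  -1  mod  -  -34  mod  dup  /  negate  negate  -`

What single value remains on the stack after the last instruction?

11     → 11
negate → -11
5      → -11 5
12     → -11 5 12
-1     → -11 5 12 -1
mod    → -11 5 0
-      → -11 5
-34    → -11 5 -34
mod    → -11 5
dup    → -11 5 5
/      → -11 1
negate → -11 -1
negate → -11 1
-      → -12

-12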